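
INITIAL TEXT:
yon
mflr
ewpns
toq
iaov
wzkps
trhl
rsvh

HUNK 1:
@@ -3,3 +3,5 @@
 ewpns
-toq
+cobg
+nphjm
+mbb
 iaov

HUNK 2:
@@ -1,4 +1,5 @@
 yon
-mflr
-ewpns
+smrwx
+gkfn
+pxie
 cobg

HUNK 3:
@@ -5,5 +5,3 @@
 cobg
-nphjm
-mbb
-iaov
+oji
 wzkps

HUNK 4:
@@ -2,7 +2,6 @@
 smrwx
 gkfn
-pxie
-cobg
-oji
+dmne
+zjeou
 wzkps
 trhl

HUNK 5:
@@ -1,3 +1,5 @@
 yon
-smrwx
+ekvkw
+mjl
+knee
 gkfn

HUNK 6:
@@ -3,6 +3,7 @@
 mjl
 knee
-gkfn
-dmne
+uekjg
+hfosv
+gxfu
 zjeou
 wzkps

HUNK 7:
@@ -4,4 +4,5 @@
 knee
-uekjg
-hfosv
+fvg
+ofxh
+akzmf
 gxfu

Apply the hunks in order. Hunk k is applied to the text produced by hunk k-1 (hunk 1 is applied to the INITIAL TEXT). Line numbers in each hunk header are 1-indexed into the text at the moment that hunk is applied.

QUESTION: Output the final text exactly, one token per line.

Hunk 1: at line 3 remove [toq] add [cobg,nphjm,mbb] -> 10 lines: yon mflr ewpns cobg nphjm mbb iaov wzkps trhl rsvh
Hunk 2: at line 1 remove [mflr,ewpns] add [smrwx,gkfn,pxie] -> 11 lines: yon smrwx gkfn pxie cobg nphjm mbb iaov wzkps trhl rsvh
Hunk 3: at line 5 remove [nphjm,mbb,iaov] add [oji] -> 9 lines: yon smrwx gkfn pxie cobg oji wzkps trhl rsvh
Hunk 4: at line 2 remove [pxie,cobg,oji] add [dmne,zjeou] -> 8 lines: yon smrwx gkfn dmne zjeou wzkps trhl rsvh
Hunk 5: at line 1 remove [smrwx] add [ekvkw,mjl,knee] -> 10 lines: yon ekvkw mjl knee gkfn dmne zjeou wzkps trhl rsvh
Hunk 6: at line 3 remove [gkfn,dmne] add [uekjg,hfosv,gxfu] -> 11 lines: yon ekvkw mjl knee uekjg hfosv gxfu zjeou wzkps trhl rsvh
Hunk 7: at line 4 remove [uekjg,hfosv] add [fvg,ofxh,akzmf] -> 12 lines: yon ekvkw mjl knee fvg ofxh akzmf gxfu zjeou wzkps trhl rsvh

Answer: yon
ekvkw
mjl
knee
fvg
ofxh
akzmf
gxfu
zjeou
wzkps
trhl
rsvh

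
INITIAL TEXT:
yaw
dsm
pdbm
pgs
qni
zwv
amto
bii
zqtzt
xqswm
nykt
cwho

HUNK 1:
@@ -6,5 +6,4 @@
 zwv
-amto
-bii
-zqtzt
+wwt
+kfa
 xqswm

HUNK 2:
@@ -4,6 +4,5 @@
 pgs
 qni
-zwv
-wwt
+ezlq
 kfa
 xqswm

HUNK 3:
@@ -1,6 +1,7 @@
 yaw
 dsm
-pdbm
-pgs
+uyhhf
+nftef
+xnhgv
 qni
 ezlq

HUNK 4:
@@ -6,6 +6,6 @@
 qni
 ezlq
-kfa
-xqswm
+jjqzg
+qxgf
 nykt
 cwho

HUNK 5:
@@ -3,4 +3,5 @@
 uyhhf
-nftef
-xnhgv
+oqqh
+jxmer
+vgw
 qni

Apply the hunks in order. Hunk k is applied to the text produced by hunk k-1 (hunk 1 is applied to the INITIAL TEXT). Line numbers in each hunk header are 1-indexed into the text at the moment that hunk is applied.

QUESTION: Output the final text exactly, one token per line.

Answer: yaw
dsm
uyhhf
oqqh
jxmer
vgw
qni
ezlq
jjqzg
qxgf
nykt
cwho

Derivation:
Hunk 1: at line 6 remove [amto,bii,zqtzt] add [wwt,kfa] -> 11 lines: yaw dsm pdbm pgs qni zwv wwt kfa xqswm nykt cwho
Hunk 2: at line 4 remove [zwv,wwt] add [ezlq] -> 10 lines: yaw dsm pdbm pgs qni ezlq kfa xqswm nykt cwho
Hunk 3: at line 1 remove [pdbm,pgs] add [uyhhf,nftef,xnhgv] -> 11 lines: yaw dsm uyhhf nftef xnhgv qni ezlq kfa xqswm nykt cwho
Hunk 4: at line 6 remove [kfa,xqswm] add [jjqzg,qxgf] -> 11 lines: yaw dsm uyhhf nftef xnhgv qni ezlq jjqzg qxgf nykt cwho
Hunk 5: at line 3 remove [nftef,xnhgv] add [oqqh,jxmer,vgw] -> 12 lines: yaw dsm uyhhf oqqh jxmer vgw qni ezlq jjqzg qxgf nykt cwho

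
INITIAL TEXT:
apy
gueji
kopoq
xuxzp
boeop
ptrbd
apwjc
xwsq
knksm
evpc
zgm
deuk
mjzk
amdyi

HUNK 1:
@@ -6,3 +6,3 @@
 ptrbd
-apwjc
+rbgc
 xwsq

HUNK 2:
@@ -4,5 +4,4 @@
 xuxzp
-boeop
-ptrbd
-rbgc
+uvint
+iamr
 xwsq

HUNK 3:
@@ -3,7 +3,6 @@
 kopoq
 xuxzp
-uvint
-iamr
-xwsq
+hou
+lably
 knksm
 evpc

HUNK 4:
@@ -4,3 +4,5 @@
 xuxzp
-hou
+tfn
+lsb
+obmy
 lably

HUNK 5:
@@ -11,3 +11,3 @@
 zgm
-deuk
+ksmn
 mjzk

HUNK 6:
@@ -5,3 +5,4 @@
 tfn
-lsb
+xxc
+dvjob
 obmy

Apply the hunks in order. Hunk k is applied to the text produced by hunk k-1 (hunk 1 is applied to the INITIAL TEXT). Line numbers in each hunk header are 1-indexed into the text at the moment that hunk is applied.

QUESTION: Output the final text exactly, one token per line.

Hunk 1: at line 6 remove [apwjc] add [rbgc] -> 14 lines: apy gueji kopoq xuxzp boeop ptrbd rbgc xwsq knksm evpc zgm deuk mjzk amdyi
Hunk 2: at line 4 remove [boeop,ptrbd,rbgc] add [uvint,iamr] -> 13 lines: apy gueji kopoq xuxzp uvint iamr xwsq knksm evpc zgm deuk mjzk amdyi
Hunk 3: at line 3 remove [uvint,iamr,xwsq] add [hou,lably] -> 12 lines: apy gueji kopoq xuxzp hou lably knksm evpc zgm deuk mjzk amdyi
Hunk 4: at line 4 remove [hou] add [tfn,lsb,obmy] -> 14 lines: apy gueji kopoq xuxzp tfn lsb obmy lably knksm evpc zgm deuk mjzk amdyi
Hunk 5: at line 11 remove [deuk] add [ksmn] -> 14 lines: apy gueji kopoq xuxzp tfn lsb obmy lably knksm evpc zgm ksmn mjzk amdyi
Hunk 6: at line 5 remove [lsb] add [xxc,dvjob] -> 15 lines: apy gueji kopoq xuxzp tfn xxc dvjob obmy lably knksm evpc zgm ksmn mjzk amdyi

Answer: apy
gueji
kopoq
xuxzp
tfn
xxc
dvjob
obmy
lably
knksm
evpc
zgm
ksmn
mjzk
amdyi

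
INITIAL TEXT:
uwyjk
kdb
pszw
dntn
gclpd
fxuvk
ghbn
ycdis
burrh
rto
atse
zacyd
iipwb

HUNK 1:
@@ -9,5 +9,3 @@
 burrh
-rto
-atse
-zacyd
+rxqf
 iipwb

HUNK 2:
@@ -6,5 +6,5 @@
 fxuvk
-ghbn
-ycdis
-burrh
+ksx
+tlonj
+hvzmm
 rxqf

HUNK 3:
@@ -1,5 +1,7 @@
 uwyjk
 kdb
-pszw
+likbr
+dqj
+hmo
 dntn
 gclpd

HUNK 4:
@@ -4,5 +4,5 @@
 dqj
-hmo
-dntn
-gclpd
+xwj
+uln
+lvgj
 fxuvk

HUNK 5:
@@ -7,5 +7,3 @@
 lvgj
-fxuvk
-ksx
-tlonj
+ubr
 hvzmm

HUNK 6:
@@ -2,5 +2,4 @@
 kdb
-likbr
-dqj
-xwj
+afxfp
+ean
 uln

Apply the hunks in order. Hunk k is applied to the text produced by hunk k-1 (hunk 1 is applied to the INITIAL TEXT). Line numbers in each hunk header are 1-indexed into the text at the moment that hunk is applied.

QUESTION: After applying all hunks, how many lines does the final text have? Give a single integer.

Hunk 1: at line 9 remove [rto,atse,zacyd] add [rxqf] -> 11 lines: uwyjk kdb pszw dntn gclpd fxuvk ghbn ycdis burrh rxqf iipwb
Hunk 2: at line 6 remove [ghbn,ycdis,burrh] add [ksx,tlonj,hvzmm] -> 11 lines: uwyjk kdb pszw dntn gclpd fxuvk ksx tlonj hvzmm rxqf iipwb
Hunk 3: at line 1 remove [pszw] add [likbr,dqj,hmo] -> 13 lines: uwyjk kdb likbr dqj hmo dntn gclpd fxuvk ksx tlonj hvzmm rxqf iipwb
Hunk 4: at line 4 remove [hmo,dntn,gclpd] add [xwj,uln,lvgj] -> 13 lines: uwyjk kdb likbr dqj xwj uln lvgj fxuvk ksx tlonj hvzmm rxqf iipwb
Hunk 5: at line 7 remove [fxuvk,ksx,tlonj] add [ubr] -> 11 lines: uwyjk kdb likbr dqj xwj uln lvgj ubr hvzmm rxqf iipwb
Hunk 6: at line 2 remove [likbr,dqj,xwj] add [afxfp,ean] -> 10 lines: uwyjk kdb afxfp ean uln lvgj ubr hvzmm rxqf iipwb
Final line count: 10

Answer: 10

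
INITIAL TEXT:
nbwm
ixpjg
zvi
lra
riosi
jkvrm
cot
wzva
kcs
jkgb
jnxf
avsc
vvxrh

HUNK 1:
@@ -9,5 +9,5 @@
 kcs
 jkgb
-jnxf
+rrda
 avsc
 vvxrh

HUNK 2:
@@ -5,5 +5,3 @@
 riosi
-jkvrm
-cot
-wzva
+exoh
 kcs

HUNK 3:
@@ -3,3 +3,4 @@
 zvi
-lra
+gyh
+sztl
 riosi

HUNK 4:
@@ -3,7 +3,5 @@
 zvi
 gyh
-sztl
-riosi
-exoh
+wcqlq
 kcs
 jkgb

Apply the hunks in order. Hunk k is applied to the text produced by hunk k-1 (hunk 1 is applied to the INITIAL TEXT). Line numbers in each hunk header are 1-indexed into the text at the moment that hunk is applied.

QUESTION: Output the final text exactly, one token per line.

Hunk 1: at line 9 remove [jnxf] add [rrda] -> 13 lines: nbwm ixpjg zvi lra riosi jkvrm cot wzva kcs jkgb rrda avsc vvxrh
Hunk 2: at line 5 remove [jkvrm,cot,wzva] add [exoh] -> 11 lines: nbwm ixpjg zvi lra riosi exoh kcs jkgb rrda avsc vvxrh
Hunk 3: at line 3 remove [lra] add [gyh,sztl] -> 12 lines: nbwm ixpjg zvi gyh sztl riosi exoh kcs jkgb rrda avsc vvxrh
Hunk 4: at line 3 remove [sztl,riosi,exoh] add [wcqlq] -> 10 lines: nbwm ixpjg zvi gyh wcqlq kcs jkgb rrda avsc vvxrh

Answer: nbwm
ixpjg
zvi
gyh
wcqlq
kcs
jkgb
rrda
avsc
vvxrh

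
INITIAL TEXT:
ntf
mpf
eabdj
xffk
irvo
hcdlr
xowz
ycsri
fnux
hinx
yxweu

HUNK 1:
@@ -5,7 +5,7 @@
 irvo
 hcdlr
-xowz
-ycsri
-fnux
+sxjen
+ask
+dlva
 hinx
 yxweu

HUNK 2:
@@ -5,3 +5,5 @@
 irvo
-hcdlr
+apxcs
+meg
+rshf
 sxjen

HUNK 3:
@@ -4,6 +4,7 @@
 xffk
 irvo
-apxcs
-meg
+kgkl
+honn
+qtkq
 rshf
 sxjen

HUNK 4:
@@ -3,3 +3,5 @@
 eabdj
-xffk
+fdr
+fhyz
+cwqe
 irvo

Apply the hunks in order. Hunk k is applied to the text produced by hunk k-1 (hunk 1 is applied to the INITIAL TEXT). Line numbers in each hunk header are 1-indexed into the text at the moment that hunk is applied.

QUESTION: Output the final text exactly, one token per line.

Hunk 1: at line 5 remove [xowz,ycsri,fnux] add [sxjen,ask,dlva] -> 11 lines: ntf mpf eabdj xffk irvo hcdlr sxjen ask dlva hinx yxweu
Hunk 2: at line 5 remove [hcdlr] add [apxcs,meg,rshf] -> 13 lines: ntf mpf eabdj xffk irvo apxcs meg rshf sxjen ask dlva hinx yxweu
Hunk 3: at line 4 remove [apxcs,meg] add [kgkl,honn,qtkq] -> 14 lines: ntf mpf eabdj xffk irvo kgkl honn qtkq rshf sxjen ask dlva hinx yxweu
Hunk 4: at line 3 remove [xffk] add [fdr,fhyz,cwqe] -> 16 lines: ntf mpf eabdj fdr fhyz cwqe irvo kgkl honn qtkq rshf sxjen ask dlva hinx yxweu

Answer: ntf
mpf
eabdj
fdr
fhyz
cwqe
irvo
kgkl
honn
qtkq
rshf
sxjen
ask
dlva
hinx
yxweu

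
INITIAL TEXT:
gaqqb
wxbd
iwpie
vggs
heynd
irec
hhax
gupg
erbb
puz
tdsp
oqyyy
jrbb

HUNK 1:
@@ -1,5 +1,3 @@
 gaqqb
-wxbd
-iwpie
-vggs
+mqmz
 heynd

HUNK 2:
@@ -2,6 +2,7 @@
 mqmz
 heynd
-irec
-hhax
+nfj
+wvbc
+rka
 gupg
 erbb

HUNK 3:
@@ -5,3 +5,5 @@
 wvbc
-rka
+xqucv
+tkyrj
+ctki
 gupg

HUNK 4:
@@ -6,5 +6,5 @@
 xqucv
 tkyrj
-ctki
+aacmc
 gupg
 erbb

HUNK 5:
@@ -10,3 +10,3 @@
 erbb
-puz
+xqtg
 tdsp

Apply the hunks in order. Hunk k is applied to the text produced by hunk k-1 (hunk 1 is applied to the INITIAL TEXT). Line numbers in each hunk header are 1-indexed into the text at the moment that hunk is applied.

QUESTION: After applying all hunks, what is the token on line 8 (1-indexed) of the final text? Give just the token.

Answer: aacmc

Derivation:
Hunk 1: at line 1 remove [wxbd,iwpie,vggs] add [mqmz] -> 11 lines: gaqqb mqmz heynd irec hhax gupg erbb puz tdsp oqyyy jrbb
Hunk 2: at line 2 remove [irec,hhax] add [nfj,wvbc,rka] -> 12 lines: gaqqb mqmz heynd nfj wvbc rka gupg erbb puz tdsp oqyyy jrbb
Hunk 3: at line 5 remove [rka] add [xqucv,tkyrj,ctki] -> 14 lines: gaqqb mqmz heynd nfj wvbc xqucv tkyrj ctki gupg erbb puz tdsp oqyyy jrbb
Hunk 4: at line 6 remove [ctki] add [aacmc] -> 14 lines: gaqqb mqmz heynd nfj wvbc xqucv tkyrj aacmc gupg erbb puz tdsp oqyyy jrbb
Hunk 5: at line 10 remove [puz] add [xqtg] -> 14 lines: gaqqb mqmz heynd nfj wvbc xqucv tkyrj aacmc gupg erbb xqtg tdsp oqyyy jrbb
Final line 8: aacmc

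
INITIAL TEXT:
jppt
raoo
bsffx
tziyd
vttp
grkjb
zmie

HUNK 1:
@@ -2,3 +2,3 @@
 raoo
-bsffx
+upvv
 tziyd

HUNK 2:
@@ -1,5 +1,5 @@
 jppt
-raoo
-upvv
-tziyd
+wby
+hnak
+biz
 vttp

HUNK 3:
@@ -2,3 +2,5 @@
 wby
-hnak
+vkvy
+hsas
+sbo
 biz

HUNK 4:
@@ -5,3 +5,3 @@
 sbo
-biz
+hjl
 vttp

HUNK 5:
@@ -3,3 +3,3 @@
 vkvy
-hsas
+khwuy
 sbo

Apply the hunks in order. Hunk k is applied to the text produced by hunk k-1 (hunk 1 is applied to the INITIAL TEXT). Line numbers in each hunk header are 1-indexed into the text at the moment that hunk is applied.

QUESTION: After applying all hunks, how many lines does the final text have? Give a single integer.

Answer: 9

Derivation:
Hunk 1: at line 2 remove [bsffx] add [upvv] -> 7 lines: jppt raoo upvv tziyd vttp grkjb zmie
Hunk 2: at line 1 remove [raoo,upvv,tziyd] add [wby,hnak,biz] -> 7 lines: jppt wby hnak biz vttp grkjb zmie
Hunk 3: at line 2 remove [hnak] add [vkvy,hsas,sbo] -> 9 lines: jppt wby vkvy hsas sbo biz vttp grkjb zmie
Hunk 4: at line 5 remove [biz] add [hjl] -> 9 lines: jppt wby vkvy hsas sbo hjl vttp grkjb zmie
Hunk 5: at line 3 remove [hsas] add [khwuy] -> 9 lines: jppt wby vkvy khwuy sbo hjl vttp grkjb zmie
Final line count: 9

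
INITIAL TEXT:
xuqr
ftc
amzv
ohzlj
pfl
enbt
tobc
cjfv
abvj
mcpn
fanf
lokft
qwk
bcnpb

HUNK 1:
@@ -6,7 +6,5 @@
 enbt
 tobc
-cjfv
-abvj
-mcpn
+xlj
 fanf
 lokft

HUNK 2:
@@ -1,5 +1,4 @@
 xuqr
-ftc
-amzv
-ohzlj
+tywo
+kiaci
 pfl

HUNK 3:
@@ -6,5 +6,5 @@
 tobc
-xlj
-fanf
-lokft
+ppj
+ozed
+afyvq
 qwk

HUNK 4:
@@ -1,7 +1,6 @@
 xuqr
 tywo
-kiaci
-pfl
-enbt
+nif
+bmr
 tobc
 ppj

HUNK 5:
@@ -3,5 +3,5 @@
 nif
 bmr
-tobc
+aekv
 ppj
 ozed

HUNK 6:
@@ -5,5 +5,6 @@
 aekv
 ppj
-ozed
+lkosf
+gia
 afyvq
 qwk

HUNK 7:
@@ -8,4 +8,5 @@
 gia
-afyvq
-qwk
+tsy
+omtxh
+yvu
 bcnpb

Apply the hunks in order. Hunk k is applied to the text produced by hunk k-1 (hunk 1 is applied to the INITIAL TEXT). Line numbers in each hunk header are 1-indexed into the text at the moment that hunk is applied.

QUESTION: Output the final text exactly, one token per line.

Hunk 1: at line 6 remove [cjfv,abvj,mcpn] add [xlj] -> 12 lines: xuqr ftc amzv ohzlj pfl enbt tobc xlj fanf lokft qwk bcnpb
Hunk 2: at line 1 remove [ftc,amzv,ohzlj] add [tywo,kiaci] -> 11 lines: xuqr tywo kiaci pfl enbt tobc xlj fanf lokft qwk bcnpb
Hunk 3: at line 6 remove [xlj,fanf,lokft] add [ppj,ozed,afyvq] -> 11 lines: xuqr tywo kiaci pfl enbt tobc ppj ozed afyvq qwk bcnpb
Hunk 4: at line 1 remove [kiaci,pfl,enbt] add [nif,bmr] -> 10 lines: xuqr tywo nif bmr tobc ppj ozed afyvq qwk bcnpb
Hunk 5: at line 3 remove [tobc] add [aekv] -> 10 lines: xuqr tywo nif bmr aekv ppj ozed afyvq qwk bcnpb
Hunk 6: at line 5 remove [ozed] add [lkosf,gia] -> 11 lines: xuqr tywo nif bmr aekv ppj lkosf gia afyvq qwk bcnpb
Hunk 7: at line 8 remove [afyvq,qwk] add [tsy,omtxh,yvu] -> 12 lines: xuqr tywo nif bmr aekv ppj lkosf gia tsy omtxh yvu bcnpb

Answer: xuqr
tywo
nif
bmr
aekv
ppj
lkosf
gia
tsy
omtxh
yvu
bcnpb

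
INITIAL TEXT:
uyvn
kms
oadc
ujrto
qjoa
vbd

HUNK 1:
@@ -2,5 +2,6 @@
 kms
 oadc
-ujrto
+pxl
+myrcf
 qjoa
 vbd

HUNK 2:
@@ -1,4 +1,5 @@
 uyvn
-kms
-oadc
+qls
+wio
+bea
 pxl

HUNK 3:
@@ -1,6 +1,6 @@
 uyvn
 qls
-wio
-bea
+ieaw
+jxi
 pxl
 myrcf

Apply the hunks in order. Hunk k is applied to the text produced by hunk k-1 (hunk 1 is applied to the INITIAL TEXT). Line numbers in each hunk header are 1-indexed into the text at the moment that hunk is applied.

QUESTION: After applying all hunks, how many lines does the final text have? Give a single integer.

Answer: 8

Derivation:
Hunk 1: at line 2 remove [ujrto] add [pxl,myrcf] -> 7 lines: uyvn kms oadc pxl myrcf qjoa vbd
Hunk 2: at line 1 remove [kms,oadc] add [qls,wio,bea] -> 8 lines: uyvn qls wio bea pxl myrcf qjoa vbd
Hunk 3: at line 1 remove [wio,bea] add [ieaw,jxi] -> 8 lines: uyvn qls ieaw jxi pxl myrcf qjoa vbd
Final line count: 8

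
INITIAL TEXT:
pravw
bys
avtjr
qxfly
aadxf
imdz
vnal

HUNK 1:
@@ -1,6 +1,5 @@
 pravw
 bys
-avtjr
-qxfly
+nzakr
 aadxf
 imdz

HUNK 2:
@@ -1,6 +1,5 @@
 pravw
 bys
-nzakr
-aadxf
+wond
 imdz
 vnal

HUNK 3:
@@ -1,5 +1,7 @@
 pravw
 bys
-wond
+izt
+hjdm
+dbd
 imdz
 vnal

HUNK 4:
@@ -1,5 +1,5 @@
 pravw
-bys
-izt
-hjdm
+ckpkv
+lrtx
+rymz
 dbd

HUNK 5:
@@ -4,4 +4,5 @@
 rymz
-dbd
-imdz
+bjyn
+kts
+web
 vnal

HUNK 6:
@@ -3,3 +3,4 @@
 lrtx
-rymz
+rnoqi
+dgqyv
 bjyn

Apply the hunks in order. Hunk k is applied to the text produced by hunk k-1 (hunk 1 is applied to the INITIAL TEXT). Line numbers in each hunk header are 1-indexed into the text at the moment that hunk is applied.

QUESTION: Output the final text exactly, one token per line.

Hunk 1: at line 1 remove [avtjr,qxfly] add [nzakr] -> 6 lines: pravw bys nzakr aadxf imdz vnal
Hunk 2: at line 1 remove [nzakr,aadxf] add [wond] -> 5 lines: pravw bys wond imdz vnal
Hunk 3: at line 1 remove [wond] add [izt,hjdm,dbd] -> 7 lines: pravw bys izt hjdm dbd imdz vnal
Hunk 4: at line 1 remove [bys,izt,hjdm] add [ckpkv,lrtx,rymz] -> 7 lines: pravw ckpkv lrtx rymz dbd imdz vnal
Hunk 5: at line 4 remove [dbd,imdz] add [bjyn,kts,web] -> 8 lines: pravw ckpkv lrtx rymz bjyn kts web vnal
Hunk 6: at line 3 remove [rymz] add [rnoqi,dgqyv] -> 9 lines: pravw ckpkv lrtx rnoqi dgqyv bjyn kts web vnal

Answer: pravw
ckpkv
lrtx
rnoqi
dgqyv
bjyn
kts
web
vnal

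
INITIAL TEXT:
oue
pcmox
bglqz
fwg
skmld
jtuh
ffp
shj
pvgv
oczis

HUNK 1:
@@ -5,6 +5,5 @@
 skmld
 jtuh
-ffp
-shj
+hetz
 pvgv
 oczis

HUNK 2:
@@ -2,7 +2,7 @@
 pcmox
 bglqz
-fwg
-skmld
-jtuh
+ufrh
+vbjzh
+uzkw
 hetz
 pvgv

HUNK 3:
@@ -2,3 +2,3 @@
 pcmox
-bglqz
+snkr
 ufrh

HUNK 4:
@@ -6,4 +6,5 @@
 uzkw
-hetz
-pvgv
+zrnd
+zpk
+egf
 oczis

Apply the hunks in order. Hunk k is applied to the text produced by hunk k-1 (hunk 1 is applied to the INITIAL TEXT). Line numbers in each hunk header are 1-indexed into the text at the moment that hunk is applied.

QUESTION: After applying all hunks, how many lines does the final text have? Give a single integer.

Answer: 10

Derivation:
Hunk 1: at line 5 remove [ffp,shj] add [hetz] -> 9 lines: oue pcmox bglqz fwg skmld jtuh hetz pvgv oczis
Hunk 2: at line 2 remove [fwg,skmld,jtuh] add [ufrh,vbjzh,uzkw] -> 9 lines: oue pcmox bglqz ufrh vbjzh uzkw hetz pvgv oczis
Hunk 3: at line 2 remove [bglqz] add [snkr] -> 9 lines: oue pcmox snkr ufrh vbjzh uzkw hetz pvgv oczis
Hunk 4: at line 6 remove [hetz,pvgv] add [zrnd,zpk,egf] -> 10 lines: oue pcmox snkr ufrh vbjzh uzkw zrnd zpk egf oczis
Final line count: 10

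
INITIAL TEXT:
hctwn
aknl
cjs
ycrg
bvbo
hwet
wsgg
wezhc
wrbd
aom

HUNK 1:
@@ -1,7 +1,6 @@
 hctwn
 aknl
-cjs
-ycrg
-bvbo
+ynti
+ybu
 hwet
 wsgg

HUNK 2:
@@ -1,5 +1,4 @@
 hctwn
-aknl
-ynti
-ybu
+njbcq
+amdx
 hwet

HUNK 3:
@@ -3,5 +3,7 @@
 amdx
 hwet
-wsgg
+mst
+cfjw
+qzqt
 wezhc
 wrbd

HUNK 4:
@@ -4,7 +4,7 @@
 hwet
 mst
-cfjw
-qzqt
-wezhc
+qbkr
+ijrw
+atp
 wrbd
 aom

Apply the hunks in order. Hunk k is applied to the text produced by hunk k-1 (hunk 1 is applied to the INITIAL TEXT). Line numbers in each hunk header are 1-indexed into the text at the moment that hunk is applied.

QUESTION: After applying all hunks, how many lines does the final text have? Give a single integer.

Answer: 10

Derivation:
Hunk 1: at line 1 remove [cjs,ycrg,bvbo] add [ynti,ybu] -> 9 lines: hctwn aknl ynti ybu hwet wsgg wezhc wrbd aom
Hunk 2: at line 1 remove [aknl,ynti,ybu] add [njbcq,amdx] -> 8 lines: hctwn njbcq amdx hwet wsgg wezhc wrbd aom
Hunk 3: at line 3 remove [wsgg] add [mst,cfjw,qzqt] -> 10 lines: hctwn njbcq amdx hwet mst cfjw qzqt wezhc wrbd aom
Hunk 4: at line 4 remove [cfjw,qzqt,wezhc] add [qbkr,ijrw,atp] -> 10 lines: hctwn njbcq amdx hwet mst qbkr ijrw atp wrbd aom
Final line count: 10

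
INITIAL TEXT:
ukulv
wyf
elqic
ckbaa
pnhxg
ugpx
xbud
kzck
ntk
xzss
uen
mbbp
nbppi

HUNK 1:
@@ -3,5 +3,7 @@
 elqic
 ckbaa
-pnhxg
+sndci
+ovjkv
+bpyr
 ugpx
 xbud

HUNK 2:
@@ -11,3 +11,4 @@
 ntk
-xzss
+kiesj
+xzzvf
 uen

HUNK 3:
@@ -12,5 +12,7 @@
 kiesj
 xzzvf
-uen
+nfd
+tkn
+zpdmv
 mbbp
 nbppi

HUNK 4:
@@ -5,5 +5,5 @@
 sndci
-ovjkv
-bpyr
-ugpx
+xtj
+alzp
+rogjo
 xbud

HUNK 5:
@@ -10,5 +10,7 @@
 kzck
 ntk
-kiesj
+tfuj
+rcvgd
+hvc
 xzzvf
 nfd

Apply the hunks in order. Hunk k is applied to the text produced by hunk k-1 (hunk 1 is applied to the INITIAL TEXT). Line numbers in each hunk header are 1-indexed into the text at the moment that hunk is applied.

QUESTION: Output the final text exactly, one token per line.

Hunk 1: at line 3 remove [pnhxg] add [sndci,ovjkv,bpyr] -> 15 lines: ukulv wyf elqic ckbaa sndci ovjkv bpyr ugpx xbud kzck ntk xzss uen mbbp nbppi
Hunk 2: at line 11 remove [xzss] add [kiesj,xzzvf] -> 16 lines: ukulv wyf elqic ckbaa sndci ovjkv bpyr ugpx xbud kzck ntk kiesj xzzvf uen mbbp nbppi
Hunk 3: at line 12 remove [uen] add [nfd,tkn,zpdmv] -> 18 lines: ukulv wyf elqic ckbaa sndci ovjkv bpyr ugpx xbud kzck ntk kiesj xzzvf nfd tkn zpdmv mbbp nbppi
Hunk 4: at line 5 remove [ovjkv,bpyr,ugpx] add [xtj,alzp,rogjo] -> 18 lines: ukulv wyf elqic ckbaa sndci xtj alzp rogjo xbud kzck ntk kiesj xzzvf nfd tkn zpdmv mbbp nbppi
Hunk 5: at line 10 remove [kiesj] add [tfuj,rcvgd,hvc] -> 20 lines: ukulv wyf elqic ckbaa sndci xtj alzp rogjo xbud kzck ntk tfuj rcvgd hvc xzzvf nfd tkn zpdmv mbbp nbppi

Answer: ukulv
wyf
elqic
ckbaa
sndci
xtj
alzp
rogjo
xbud
kzck
ntk
tfuj
rcvgd
hvc
xzzvf
nfd
tkn
zpdmv
mbbp
nbppi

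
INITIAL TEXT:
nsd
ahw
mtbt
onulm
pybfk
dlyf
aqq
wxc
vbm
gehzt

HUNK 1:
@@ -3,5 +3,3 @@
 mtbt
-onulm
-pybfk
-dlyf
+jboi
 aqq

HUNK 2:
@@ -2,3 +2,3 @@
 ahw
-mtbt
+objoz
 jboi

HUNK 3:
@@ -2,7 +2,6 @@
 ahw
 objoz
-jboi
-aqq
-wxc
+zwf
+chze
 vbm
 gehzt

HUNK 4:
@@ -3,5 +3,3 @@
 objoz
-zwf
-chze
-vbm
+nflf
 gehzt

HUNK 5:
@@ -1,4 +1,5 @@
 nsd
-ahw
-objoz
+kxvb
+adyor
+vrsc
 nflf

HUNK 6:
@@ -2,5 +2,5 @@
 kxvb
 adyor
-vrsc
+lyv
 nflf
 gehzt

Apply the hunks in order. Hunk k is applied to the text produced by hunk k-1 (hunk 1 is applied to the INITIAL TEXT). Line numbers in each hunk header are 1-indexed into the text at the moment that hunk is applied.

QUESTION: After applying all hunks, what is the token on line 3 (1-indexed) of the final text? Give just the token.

Answer: adyor

Derivation:
Hunk 1: at line 3 remove [onulm,pybfk,dlyf] add [jboi] -> 8 lines: nsd ahw mtbt jboi aqq wxc vbm gehzt
Hunk 2: at line 2 remove [mtbt] add [objoz] -> 8 lines: nsd ahw objoz jboi aqq wxc vbm gehzt
Hunk 3: at line 2 remove [jboi,aqq,wxc] add [zwf,chze] -> 7 lines: nsd ahw objoz zwf chze vbm gehzt
Hunk 4: at line 3 remove [zwf,chze,vbm] add [nflf] -> 5 lines: nsd ahw objoz nflf gehzt
Hunk 5: at line 1 remove [ahw,objoz] add [kxvb,adyor,vrsc] -> 6 lines: nsd kxvb adyor vrsc nflf gehzt
Hunk 6: at line 2 remove [vrsc] add [lyv] -> 6 lines: nsd kxvb adyor lyv nflf gehzt
Final line 3: adyor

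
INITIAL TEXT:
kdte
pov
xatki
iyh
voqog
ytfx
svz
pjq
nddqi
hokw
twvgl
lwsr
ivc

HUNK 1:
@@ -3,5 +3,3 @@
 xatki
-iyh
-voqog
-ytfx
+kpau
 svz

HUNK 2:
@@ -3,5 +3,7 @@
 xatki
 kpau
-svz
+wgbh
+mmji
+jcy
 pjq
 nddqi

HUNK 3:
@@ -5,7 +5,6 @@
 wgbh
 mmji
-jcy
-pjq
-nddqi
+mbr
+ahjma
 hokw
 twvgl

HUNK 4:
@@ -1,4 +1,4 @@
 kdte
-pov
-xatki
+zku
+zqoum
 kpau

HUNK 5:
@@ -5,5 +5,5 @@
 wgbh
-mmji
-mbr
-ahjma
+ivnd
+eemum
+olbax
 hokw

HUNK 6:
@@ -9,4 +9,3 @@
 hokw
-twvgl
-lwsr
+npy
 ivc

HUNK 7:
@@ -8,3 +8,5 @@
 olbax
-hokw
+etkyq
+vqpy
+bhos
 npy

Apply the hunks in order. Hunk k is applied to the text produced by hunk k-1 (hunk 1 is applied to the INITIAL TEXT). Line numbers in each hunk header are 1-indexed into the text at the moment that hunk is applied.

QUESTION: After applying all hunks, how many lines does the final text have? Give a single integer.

Answer: 13

Derivation:
Hunk 1: at line 3 remove [iyh,voqog,ytfx] add [kpau] -> 11 lines: kdte pov xatki kpau svz pjq nddqi hokw twvgl lwsr ivc
Hunk 2: at line 3 remove [svz] add [wgbh,mmji,jcy] -> 13 lines: kdte pov xatki kpau wgbh mmji jcy pjq nddqi hokw twvgl lwsr ivc
Hunk 3: at line 5 remove [jcy,pjq,nddqi] add [mbr,ahjma] -> 12 lines: kdte pov xatki kpau wgbh mmji mbr ahjma hokw twvgl lwsr ivc
Hunk 4: at line 1 remove [pov,xatki] add [zku,zqoum] -> 12 lines: kdte zku zqoum kpau wgbh mmji mbr ahjma hokw twvgl lwsr ivc
Hunk 5: at line 5 remove [mmji,mbr,ahjma] add [ivnd,eemum,olbax] -> 12 lines: kdte zku zqoum kpau wgbh ivnd eemum olbax hokw twvgl lwsr ivc
Hunk 6: at line 9 remove [twvgl,lwsr] add [npy] -> 11 lines: kdte zku zqoum kpau wgbh ivnd eemum olbax hokw npy ivc
Hunk 7: at line 8 remove [hokw] add [etkyq,vqpy,bhos] -> 13 lines: kdte zku zqoum kpau wgbh ivnd eemum olbax etkyq vqpy bhos npy ivc
Final line count: 13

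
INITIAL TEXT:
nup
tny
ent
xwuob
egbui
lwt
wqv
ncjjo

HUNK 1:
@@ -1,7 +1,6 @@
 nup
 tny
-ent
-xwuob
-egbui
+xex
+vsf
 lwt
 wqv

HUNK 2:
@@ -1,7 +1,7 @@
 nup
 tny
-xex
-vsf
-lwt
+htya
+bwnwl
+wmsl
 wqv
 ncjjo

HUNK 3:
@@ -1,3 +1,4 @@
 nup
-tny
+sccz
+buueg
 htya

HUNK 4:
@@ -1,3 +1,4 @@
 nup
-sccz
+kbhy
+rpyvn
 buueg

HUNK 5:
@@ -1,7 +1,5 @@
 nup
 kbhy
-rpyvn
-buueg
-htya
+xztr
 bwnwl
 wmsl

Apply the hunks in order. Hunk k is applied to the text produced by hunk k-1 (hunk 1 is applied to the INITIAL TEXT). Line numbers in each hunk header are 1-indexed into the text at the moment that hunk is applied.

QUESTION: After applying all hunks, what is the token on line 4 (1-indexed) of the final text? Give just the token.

Hunk 1: at line 1 remove [ent,xwuob,egbui] add [xex,vsf] -> 7 lines: nup tny xex vsf lwt wqv ncjjo
Hunk 2: at line 1 remove [xex,vsf,lwt] add [htya,bwnwl,wmsl] -> 7 lines: nup tny htya bwnwl wmsl wqv ncjjo
Hunk 3: at line 1 remove [tny] add [sccz,buueg] -> 8 lines: nup sccz buueg htya bwnwl wmsl wqv ncjjo
Hunk 4: at line 1 remove [sccz] add [kbhy,rpyvn] -> 9 lines: nup kbhy rpyvn buueg htya bwnwl wmsl wqv ncjjo
Hunk 5: at line 1 remove [rpyvn,buueg,htya] add [xztr] -> 7 lines: nup kbhy xztr bwnwl wmsl wqv ncjjo
Final line 4: bwnwl

Answer: bwnwl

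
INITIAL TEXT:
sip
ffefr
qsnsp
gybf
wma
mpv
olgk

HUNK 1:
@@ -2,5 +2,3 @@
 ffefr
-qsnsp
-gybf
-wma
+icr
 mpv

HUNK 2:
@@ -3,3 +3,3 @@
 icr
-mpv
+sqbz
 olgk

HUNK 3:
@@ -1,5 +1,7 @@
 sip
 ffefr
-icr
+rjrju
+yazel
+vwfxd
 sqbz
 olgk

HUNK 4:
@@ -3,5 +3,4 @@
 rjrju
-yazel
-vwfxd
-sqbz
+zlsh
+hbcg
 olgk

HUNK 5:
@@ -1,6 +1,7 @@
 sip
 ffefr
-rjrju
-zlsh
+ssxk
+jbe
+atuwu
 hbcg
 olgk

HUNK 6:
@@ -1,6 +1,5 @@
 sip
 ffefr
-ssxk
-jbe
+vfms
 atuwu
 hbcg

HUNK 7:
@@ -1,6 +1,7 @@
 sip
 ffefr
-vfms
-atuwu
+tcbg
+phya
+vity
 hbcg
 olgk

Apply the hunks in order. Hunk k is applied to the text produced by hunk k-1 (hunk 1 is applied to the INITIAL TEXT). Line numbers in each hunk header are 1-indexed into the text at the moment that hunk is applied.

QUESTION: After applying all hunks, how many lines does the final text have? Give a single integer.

Answer: 7

Derivation:
Hunk 1: at line 2 remove [qsnsp,gybf,wma] add [icr] -> 5 lines: sip ffefr icr mpv olgk
Hunk 2: at line 3 remove [mpv] add [sqbz] -> 5 lines: sip ffefr icr sqbz olgk
Hunk 3: at line 1 remove [icr] add [rjrju,yazel,vwfxd] -> 7 lines: sip ffefr rjrju yazel vwfxd sqbz olgk
Hunk 4: at line 3 remove [yazel,vwfxd,sqbz] add [zlsh,hbcg] -> 6 lines: sip ffefr rjrju zlsh hbcg olgk
Hunk 5: at line 1 remove [rjrju,zlsh] add [ssxk,jbe,atuwu] -> 7 lines: sip ffefr ssxk jbe atuwu hbcg olgk
Hunk 6: at line 1 remove [ssxk,jbe] add [vfms] -> 6 lines: sip ffefr vfms atuwu hbcg olgk
Hunk 7: at line 1 remove [vfms,atuwu] add [tcbg,phya,vity] -> 7 lines: sip ffefr tcbg phya vity hbcg olgk
Final line count: 7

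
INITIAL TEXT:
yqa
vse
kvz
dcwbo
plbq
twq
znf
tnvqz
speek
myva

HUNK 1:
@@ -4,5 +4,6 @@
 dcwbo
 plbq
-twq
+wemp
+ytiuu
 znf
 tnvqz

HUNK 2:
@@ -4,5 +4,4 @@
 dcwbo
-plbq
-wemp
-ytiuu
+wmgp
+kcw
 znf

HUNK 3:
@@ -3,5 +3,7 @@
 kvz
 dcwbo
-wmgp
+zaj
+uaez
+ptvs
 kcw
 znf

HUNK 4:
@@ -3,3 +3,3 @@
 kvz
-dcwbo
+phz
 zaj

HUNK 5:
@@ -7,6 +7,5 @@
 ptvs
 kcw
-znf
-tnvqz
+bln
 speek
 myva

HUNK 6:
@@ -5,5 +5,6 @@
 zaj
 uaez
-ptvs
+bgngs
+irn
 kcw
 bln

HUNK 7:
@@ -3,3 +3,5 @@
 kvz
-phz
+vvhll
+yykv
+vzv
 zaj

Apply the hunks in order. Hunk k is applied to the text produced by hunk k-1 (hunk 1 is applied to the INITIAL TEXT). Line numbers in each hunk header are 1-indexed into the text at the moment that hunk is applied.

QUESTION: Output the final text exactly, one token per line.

Hunk 1: at line 4 remove [twq] add [wemp,ytiuu] -> 11 lines: yqa vse kvz dcwbo plbq wemp ytiuu znf tnvqz speek myva
Hunk 2: at line 4 remove [plbq,wemp,ytiuu] add [wmgp,kcw] -> 10 lines: yqa vse kvz dcwbo wmgp kcw znf tnvqz speek myva
Hunk 3: at line 3 remove [wmgp] add [zaj,uaez,ptvs] -> 12 lines: yqa vse kvz dcwbo zaj uaez ptvs kcw znf tnvqz speek myva
Hunk 4: at line 3 remove [dcwbo] add [phz] -> 12 lines: yqa vse kvz phz zaj uaez ptvs kcw znf tnvqz speek myva
Hunk 5: at line 7 remove [znf,tnvqz] add [bln] -> 11 lines: yqa vse kvz phz zaj uaez ptvs kcw bln speek myva
Hunk 6: at line 5 remove [ptvs] add [bgngs,irn] -> 12 lines: yqa vse kvz phz zaj uaez bgngs irn kcw bln speek myva
Hunk 7: at line 3 remove [phz] add [vvhll,yykv,vzv] -> 14 lines: yqa vse kvz vvhll yykv vzv zaj uaez bgngs irn kcw bln speek myva

Answer: yqa
vse
kvz
vvhll
yykv
vzv
zaj
uaez
bgngs
irn
kcw
bln
speek
myva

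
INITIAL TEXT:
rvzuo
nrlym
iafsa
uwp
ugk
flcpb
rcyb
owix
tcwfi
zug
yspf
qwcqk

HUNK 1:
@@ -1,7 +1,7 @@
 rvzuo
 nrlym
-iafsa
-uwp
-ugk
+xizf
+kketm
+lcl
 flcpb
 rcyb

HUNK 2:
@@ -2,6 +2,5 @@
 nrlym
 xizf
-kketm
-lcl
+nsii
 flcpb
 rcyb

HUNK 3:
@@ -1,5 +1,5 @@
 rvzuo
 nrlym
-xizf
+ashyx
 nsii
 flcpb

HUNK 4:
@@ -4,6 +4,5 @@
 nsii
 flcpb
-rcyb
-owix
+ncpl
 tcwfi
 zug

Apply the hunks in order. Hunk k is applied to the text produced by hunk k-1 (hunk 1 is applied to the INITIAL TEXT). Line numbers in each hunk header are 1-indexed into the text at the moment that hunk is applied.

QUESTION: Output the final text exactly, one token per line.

Answer: rvzuo
nrlym
ashyx
nsii
flcpb
ncpl
tcwfi
zug
yspf
qwcqk

Derivation:
Hunk 1: at line 1 remove [iafsa,uwp,ugk] add [xizf,kketm,lcl] -> 12 lines: rvzuo nrlym xizf kketm lcl flcpb rcyb owix tcwfi zug yspf qwcqk
Hunk 2: at line 2 remove [kketm,lcl] add [nsii] -> 11 lines: rvzuo nrlym xizf nsii flcpb rcyb owix tcwfi zug yspf qwcqk
Hunk 3: at line 1 remove [xizf] add [ashyx] -> 11 lines: rvzuo nrlym ashyx nsii flcpb rcyb owix tcwfi zug yspf qwcqk
Hunk 4: at line 4 remove [rcyb,owix] add [ncpl] -> 10 lines: rvzuo nrlym ashyx nsii flcpb ncpl tcwfi zug yspf qwcqk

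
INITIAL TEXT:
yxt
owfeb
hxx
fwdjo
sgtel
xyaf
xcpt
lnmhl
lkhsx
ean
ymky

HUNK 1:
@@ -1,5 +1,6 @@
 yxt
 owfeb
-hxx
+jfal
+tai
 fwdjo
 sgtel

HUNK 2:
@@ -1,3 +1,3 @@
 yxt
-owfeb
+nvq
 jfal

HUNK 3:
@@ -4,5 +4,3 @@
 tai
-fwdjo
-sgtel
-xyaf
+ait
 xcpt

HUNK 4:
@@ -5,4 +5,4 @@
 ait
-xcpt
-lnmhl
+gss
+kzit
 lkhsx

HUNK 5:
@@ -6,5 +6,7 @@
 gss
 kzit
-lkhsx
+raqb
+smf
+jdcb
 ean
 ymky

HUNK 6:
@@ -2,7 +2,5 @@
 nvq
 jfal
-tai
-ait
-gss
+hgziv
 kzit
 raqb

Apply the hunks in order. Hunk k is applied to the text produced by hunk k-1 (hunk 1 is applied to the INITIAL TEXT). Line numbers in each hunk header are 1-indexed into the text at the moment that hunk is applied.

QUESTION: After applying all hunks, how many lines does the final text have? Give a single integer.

Answer: 10

Derivation:
Hunk 1: at line 1 remove [hxx] add [jfal,tai] -> 12 lines: yxt owfeb jfal tai fwdjo sgtel xyaf xcpt lnmhl lkhsx ean ymky
Hunk 2: at line 1 remove [owfeb] add [nvq] -> 12 lines: yxt nvq jfal tai fwdjo sgtel xyaf xcpt lnmhl lkhsx ean ymky
Hunk 3: at line 4 remove [fwdjo,sgtel,xyaf] add [ait] -> 10 lines: yxt nvq jfal tai ait xcpt lnmhl lkhsx ean ymky
Hunk 4: at line 5 remove [xcpt,lnmhl] add [gss,kzit] -> 10 lines: yxt nvq jfal tai ait gss kzit lkhsx ean ymky
Hunk 5: at line 6 remove [lkhsx] add [raqb,smf,jdcb] -> 12 lines: yxt nvq jfal tai ait gss kzit raqb smf jdcb ean ymky
Hunk 6: at line 2 remove [tai,ait,gss] add [hgziv] -> 10 lines: yxt nvq jfal hgziv kzit raqb smf jdcb ean ymky
Final line count: 10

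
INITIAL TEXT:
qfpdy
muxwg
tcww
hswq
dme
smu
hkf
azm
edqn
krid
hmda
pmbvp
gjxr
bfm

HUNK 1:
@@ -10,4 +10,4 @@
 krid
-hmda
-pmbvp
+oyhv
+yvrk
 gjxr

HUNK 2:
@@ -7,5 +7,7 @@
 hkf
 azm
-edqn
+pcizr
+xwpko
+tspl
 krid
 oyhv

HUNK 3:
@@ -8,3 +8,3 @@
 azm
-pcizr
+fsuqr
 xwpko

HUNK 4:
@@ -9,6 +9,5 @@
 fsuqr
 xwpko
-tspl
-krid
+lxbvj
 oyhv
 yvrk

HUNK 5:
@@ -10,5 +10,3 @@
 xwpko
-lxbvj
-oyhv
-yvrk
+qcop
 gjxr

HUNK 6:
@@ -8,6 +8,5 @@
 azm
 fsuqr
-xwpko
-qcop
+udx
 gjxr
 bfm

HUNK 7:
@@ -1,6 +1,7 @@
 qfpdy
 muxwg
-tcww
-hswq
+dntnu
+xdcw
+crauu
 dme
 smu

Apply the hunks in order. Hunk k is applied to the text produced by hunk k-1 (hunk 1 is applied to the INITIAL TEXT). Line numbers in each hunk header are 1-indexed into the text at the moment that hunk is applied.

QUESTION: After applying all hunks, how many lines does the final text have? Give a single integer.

Answer: 13

Derivation:
Hunk 1: at line 10 remove [hmda,pmbvp] add [oyhv,yvrk] -> 14 lines: qfpdy muxwg tcww hswq dme smu hkf azm edqn krid oyhv yvrk gjxr bfm
Hunk 2: at line 7 remove [edqn] add [pcizr,xwpko,tspl] -> 16 lines: qfpdy muxwg tcww hswq dme smu hkf azm pcizr xwpko tspl krid oyhv yvrk gjxr bfm
Hunk 3: at line 8 remove [pcizr] add [fsuqr] -> 16 lines: qfpdy muxwg tcww hswq dme smu hkf azm fsuqr xwpko tspl krid oyhv yvrk gjxr bfm
Hunk 4: at line 9 remove [tspl,krid] add [lxbvj] -> 15 lines: qfpdy muxwg tcww hswq dme smu hkf azm fsuqr xwpko lxbvj oyhv yvrk gjxr bfm
Hunk 5: at line 10 remove [lxbvj,oyhv,yvrk] add [qcop] -> 13 lines: qfpdy muxwg tcww hswq dme smu hkf azm fsuqr xwpko qcop gjxr bfm
Hunk 6: at line 8 remove [xwpko,qcop] add [udx] -> 12 lines: qfpdy muxwg tcww hswq dme smu hkf azm fsuqr udx gjxr bfm
Hunk 7: at line 1 remove [tcww,hswq] add [dntnu,xdcw,crauu] -> 13 lines: qfpdy muxwg dntnu xdcw crauu dme smu hkf azm fsuqr udx gjxr bfm
Final line count: 13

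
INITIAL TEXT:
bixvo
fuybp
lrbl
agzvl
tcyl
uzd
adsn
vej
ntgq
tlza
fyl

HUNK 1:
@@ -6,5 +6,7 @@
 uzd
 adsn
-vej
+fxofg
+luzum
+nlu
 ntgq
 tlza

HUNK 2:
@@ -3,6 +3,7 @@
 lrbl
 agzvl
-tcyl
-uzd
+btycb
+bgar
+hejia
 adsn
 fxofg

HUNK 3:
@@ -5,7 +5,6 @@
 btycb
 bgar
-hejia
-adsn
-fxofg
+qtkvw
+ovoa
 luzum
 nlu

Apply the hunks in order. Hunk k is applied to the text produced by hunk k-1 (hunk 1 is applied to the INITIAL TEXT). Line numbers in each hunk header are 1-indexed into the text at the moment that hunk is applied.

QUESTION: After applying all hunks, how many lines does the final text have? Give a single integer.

Answer: 13

Derivation:
Hunk 1: at line 6 remove [vej] add [fxofg,luzum,nlu] -> 13 lines: bixvo fuybp lrbl agzvl tcyl uzd adsn fxofg luzum nlu ntgq tlza fyl
Hunk 2: at line 3 remove [tcyl,uzd] add [btycb,bgar,hejia] -> 14 lines: bixvo fuybp lrbl agzvl btycb bgar hejia adsn fxofg luzum nlu ntgq tlza fyl
Hunk 3: at line 5 remove [hejia,adsn,fxofg] add [qtkvw,ovoa] -> 13 lines: bixvo fuybp lrbl agzvl btycb bgar qtkvw ovoa luzum nlu ntgq tlza fyl
Final line count: 13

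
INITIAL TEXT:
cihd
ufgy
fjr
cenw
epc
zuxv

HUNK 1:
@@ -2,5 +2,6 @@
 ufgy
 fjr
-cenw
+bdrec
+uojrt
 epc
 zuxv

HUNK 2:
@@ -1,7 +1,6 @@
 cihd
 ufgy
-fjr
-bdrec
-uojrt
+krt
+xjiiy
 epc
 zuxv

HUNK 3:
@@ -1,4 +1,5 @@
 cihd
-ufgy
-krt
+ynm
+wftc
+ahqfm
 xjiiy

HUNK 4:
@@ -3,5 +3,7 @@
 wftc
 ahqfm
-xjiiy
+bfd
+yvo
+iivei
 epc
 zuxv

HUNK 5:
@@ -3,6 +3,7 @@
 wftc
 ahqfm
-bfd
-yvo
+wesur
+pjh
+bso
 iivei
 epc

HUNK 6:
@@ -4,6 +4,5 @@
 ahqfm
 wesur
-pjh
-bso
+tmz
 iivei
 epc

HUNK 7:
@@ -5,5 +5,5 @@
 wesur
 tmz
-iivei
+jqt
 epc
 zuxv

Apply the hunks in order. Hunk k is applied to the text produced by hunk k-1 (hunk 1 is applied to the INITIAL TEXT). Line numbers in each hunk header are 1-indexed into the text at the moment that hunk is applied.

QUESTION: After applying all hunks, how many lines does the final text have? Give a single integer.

Hunk 1: at line 2 remove [cenw] add [bdrec,uojrt] -> 7 lines: cihd ufgy fjr bdrec uojrt epc zuxv
Hunk 2: at line 1 remove [fjr,bdrec,uojrt] add [krt,xjiiy] -> 6 lines: cihd ufgy krt xjiiy epc zuxv
Hunk 3: at line 1 remove [ufgy,krt] add [ynm,wftc,ahqfm] -> 7 lines: cihd ynm wftc ahqfm xjiiy epc zuxv
Hunk 4: at line 3 remove [xjiiy] add [bfd,yvo,iivei] -> 9 lines: cihd ynm wftc ahqfm bfd yvo iivei epc zuxv
Hunk 5: at line 3 remove [bfd,yvo] add [wesur,pjh,bso] -> 10 lines: cihd ynm wftc ahqfm wesur pjh bso iivei epc zuxv
Hunk 6: at line 4 remove [pjh,bso] add [tmz] -> 9 lines: cihd ynm wftc ahqfm wesur tmz iivei epc zuxv
Hunk 7: at line 5 remove [iivei] add [jqt] -> 9 lines: cihd ynm wftc ahqfm wesur tmz jqt epc zuxv
Final line count: 9

Answer: 9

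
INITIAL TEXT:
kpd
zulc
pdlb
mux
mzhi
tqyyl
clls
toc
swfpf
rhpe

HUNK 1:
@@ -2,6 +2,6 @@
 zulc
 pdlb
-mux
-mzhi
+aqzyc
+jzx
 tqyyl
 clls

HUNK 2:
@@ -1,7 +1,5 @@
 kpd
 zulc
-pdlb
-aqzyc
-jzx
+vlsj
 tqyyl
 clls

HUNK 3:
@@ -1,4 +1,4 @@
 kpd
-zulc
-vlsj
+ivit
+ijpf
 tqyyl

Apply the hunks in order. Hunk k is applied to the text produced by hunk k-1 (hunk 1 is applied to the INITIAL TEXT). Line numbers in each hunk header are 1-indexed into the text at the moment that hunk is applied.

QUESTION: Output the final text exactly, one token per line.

Hunk 1: at line 2 remove [mux,mzhi] add [aqzyc,jzx] -> 10 lines: kpd zulc pdlb aqzyc jzx tqyyl clls toc swfpf rhpe
Hunk 2: at line 1 remove [pdlb,aqzyc,jzx] add [vlsj] -> 8 lines: kpd zulc vlsj tqyyl clls toc swfpf rhpe
Hunk 3: at line 1 remove [zulc,vlsj] add [ivit,ijpf] -> 8 lines: kpd ivit ijpf tqyyl clls toc swfpf rhpe

Answer: kpd
ivit
ijpf
tqyyl
clls
toc
swfpf
rhpe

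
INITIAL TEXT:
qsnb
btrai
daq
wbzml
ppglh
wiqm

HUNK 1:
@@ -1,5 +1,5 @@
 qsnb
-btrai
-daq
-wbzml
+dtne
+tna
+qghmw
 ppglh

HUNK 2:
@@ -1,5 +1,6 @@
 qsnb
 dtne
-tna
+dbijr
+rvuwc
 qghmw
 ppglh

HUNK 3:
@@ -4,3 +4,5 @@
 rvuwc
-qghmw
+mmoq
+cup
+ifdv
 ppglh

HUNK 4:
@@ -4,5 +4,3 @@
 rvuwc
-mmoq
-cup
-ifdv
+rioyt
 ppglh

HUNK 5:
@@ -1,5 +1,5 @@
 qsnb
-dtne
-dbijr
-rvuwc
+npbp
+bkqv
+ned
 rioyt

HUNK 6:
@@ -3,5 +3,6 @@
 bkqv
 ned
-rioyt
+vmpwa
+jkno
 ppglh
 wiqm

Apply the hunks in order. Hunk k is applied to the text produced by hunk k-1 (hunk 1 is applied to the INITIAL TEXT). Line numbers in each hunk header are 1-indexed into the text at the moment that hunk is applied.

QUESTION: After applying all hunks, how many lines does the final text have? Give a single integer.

Hunk 1: at line 1 remove [btrai,daq,wbzml] add [dtne,tna,qghmw] -> 6 lines: qsnb dtne tna qghmw ppglh wiqm
Hunk 2: at line 1 remove [tna] add [dbijr,rvuwc] -> 7 lines: qsnb dtne dbijr rvuwc qghmw ppglh wiqm
Hunk 3: at line 4 remove [qghmw] add [mmoq,cup,ifdv] -> 9 lines: qsnb dtne dbijr rvuwc mmoq cup ifdv ppglh wiqm
Hunk 4: at line 4 remove [mmoq,cup,ifdv] add [rioyt] -> 7 lines: qsnb dtne dbijr rvuwc rioyt ppglh wiqm
Hunk 5: at line 1 remove [dtne,dbijr,rvuwc] add [npbp,bkqv,ned] -> 7 lines: qsnb npbp bkqv ned rioyt ppglh wiqm
Hunk 6: at line 3 remove [rioyt] add [vmpwa,jkno] -> 8 lines: qsnb npbp bkqv ned vmpwa jkno ppglh wiqm
Final line count: 8

Answer: 8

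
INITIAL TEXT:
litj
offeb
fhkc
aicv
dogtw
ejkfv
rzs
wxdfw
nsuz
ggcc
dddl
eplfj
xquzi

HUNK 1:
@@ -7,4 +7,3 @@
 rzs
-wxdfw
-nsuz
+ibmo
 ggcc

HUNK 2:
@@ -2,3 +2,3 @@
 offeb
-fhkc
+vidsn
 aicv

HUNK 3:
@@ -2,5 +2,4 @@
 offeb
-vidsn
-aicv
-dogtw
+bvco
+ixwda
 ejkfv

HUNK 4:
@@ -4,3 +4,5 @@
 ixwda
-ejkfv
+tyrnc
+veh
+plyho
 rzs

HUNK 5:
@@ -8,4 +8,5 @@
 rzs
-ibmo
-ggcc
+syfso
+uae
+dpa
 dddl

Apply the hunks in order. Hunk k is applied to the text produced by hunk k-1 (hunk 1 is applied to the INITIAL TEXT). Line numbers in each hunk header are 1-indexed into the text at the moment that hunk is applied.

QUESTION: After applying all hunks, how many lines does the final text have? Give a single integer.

Answer: 14

Derivation:
Hunk 1: at line 7 remove [wxdfw,nsuz] add [ibmo] -> 12 lines: litj offeb fhkc aicv dogtw ejkfv rzs ibmo ggcc dddl eplfj xquzi
Hunk 2: at line 2 remove [fhkc] add [vidsn] -> 12 lines: litj offeb vidsn aicv dogtw ejkfv rzs ibmo ggcc dddl eplfj xquzi
Hunk 3: at line 2 remove [vidsn,aicv,dogtw] add [bvco,ixwda] -> 11 lines: litj offeb bvco ixwda ejkfv rzs ibmo ggcc dddl eplfj xquzi
Hunk 4: at line 4 remove [ejkfv] add [tyrnc,veh,plyho] -> 13 lines: litj offeb bvco ixwda tyrnc veh plyho rzs ibmo ggcc dddl eplfj xquzi
Hunk 5: at line 8 remove [ibmo,ggcc] add [syfso,uae,dpa] -> 14 lines: litj offeb bvco ixwda tyrnc veh plyho rzs syfso uae dpa dddl eplfj xquzi
Final line count: 14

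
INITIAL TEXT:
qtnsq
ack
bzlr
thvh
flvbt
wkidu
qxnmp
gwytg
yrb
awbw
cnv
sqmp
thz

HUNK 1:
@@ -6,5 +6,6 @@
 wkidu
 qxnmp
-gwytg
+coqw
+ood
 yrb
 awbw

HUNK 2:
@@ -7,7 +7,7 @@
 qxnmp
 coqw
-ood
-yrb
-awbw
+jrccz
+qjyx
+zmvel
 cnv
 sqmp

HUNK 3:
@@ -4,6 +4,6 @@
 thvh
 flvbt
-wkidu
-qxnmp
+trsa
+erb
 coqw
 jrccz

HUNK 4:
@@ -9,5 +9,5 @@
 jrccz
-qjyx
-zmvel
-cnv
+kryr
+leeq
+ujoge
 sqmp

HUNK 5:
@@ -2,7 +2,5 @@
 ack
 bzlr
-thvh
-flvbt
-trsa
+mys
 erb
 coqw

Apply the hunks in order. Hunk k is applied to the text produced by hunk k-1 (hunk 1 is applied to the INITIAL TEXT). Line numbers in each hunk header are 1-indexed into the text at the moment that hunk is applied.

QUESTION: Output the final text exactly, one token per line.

Hunk 1: at line 6 remove [gwytg] add [coqw,ood] -> 14 lines: qtnsq ack bzlr thvh flvbt wkidu qxnmp coqw ood yrb awbw cnv sqmp thz
Hunk 2: at line 7 remove [ood,yrb,awbw] add [jrccz,qjyx,zmvel] -> 14 lines: qtnsq ack bzlr thvh flvbt wkidu qxnmp coqw jrccz qjyx zmvel cnv sqmp thz
Hunk 3: at line 4 remove [wkidu,qxnmp] add [trsa,erb] -> 14 lines: qtnsq ack bzlr thvh flvbt trsa erb coqw jrccz qjyx zmvel cnv sqmp thz
Hunk 4: at line 9 remove [qjyx,zmvel,cnv] add [kryr,leeq,ujoge] -> 14 lines: qtnsq ack bzlr thvh flvbt trsa erb coqw jrccz kryr leeq ujoge sqmp thz
Hunk 5: at line 2 remove [thvh,flvbt,trsa] add [mys] -> 12 lines: qtnsq ack bzlr mys erb coqw jrccz kryr leeq ujoge sqmp thz

Answer: qtnsq
ack
bzlr
mys
erb
coqw
jrccz
kryr
leeq
ujoge
sqmp
thz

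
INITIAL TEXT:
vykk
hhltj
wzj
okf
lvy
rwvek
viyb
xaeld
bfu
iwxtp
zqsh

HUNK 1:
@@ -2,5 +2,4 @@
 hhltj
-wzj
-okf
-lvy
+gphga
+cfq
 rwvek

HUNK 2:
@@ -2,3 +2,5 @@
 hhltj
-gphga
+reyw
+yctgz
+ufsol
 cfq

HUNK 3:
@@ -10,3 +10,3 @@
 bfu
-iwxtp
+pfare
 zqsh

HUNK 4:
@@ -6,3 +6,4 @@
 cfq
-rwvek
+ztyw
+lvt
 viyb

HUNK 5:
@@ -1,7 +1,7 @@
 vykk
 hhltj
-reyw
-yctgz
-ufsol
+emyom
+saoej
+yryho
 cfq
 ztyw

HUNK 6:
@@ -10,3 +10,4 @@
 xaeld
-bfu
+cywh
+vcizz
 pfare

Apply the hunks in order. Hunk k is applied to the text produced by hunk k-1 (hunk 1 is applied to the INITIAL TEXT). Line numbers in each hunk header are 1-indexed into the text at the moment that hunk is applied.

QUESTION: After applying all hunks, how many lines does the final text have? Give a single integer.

Answer: 14

Derivation:
Hunk 1: at line 2 remove [wzj,okf,lvy] add [gphga,cfq] -> 10 lines: vykk hhltj gphga cfq rwvek viyb xaeld bfu iwxtp zqsh
Hunk 2: at line 2 remove [gphga] add [reyw,yctgz,ufsol] -> 12 lines: vykk hhltj reyw yctgz ufsol cfq rwvek viyb xaeld bfu iwxtp zqsh
Hunk 3: at line 10 remove [iwxtp] add [pfare] -> 12 lines: vykk hhltj reyw yctgz ufsol cfq rwvek viyb xaeld bfu pfare zqsh
Hunk 4: at line 6 remove [rwvek] add [ztyw,lvt] -> 13 lines: vykk hhltj reyw yctgz ufsol cfq ztyw lvt viyb xaeld bfu pfare zqsh
Hunk 5: at line 1 remove [reyw,yctgz,ufsol] add [emyom,saoej,yryho] -> 13 lines: vykk hhltj emyom saoej yryho cfq ztyw lvt viyb xaeld bfu pfare zqsh
Hunk 6: at line 10 remove [bfu] add [cywh,vcizz] -> 14 lines: vykk hhltj emyom saoej yryho cfq ztyw lvt viyb xaeld cywh vcizz pfare zqsh
Final line count: 14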